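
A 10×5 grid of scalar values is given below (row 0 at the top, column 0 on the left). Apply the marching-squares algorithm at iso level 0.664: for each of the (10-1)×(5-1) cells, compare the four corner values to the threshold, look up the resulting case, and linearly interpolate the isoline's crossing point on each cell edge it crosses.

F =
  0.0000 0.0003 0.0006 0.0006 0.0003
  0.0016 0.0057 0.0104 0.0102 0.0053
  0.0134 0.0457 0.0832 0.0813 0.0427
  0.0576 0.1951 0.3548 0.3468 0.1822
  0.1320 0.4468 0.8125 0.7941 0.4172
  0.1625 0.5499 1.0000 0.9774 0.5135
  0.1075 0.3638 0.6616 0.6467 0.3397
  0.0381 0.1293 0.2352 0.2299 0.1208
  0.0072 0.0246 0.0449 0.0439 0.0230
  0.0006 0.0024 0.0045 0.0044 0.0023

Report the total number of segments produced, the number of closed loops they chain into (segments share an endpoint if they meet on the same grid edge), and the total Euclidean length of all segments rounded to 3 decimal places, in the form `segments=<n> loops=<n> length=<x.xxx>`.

cell (3,1): code 0100 → (3.676,2.000)–(4.000,1.594)
cell (3,2): code 1100 → (3.709,3.000)–(3.676,2.000)
cell (3,3): code 1000 → (4.000,3.345)–(3.709,3.000)
cell (4,1): code 0110 → (4.000,1.594)–(5.000,1.253)
cell (4,3): code 1001 → (5.000,3.676)–(4.000,3.345)
cell (5,1): code 0010 → (5.000,1.253)–(5.993,2.000)
cell (5,2): code 0011 → (5.993,2.000)–(5.948,3.000)
cell (5,3): code 0001 → (5.948,3.000)–(5.000,3.676)
total: 8 segments, chained into 1 closed loop(s), length Σ = 7.488329

segments=8 loops=1 length=7.488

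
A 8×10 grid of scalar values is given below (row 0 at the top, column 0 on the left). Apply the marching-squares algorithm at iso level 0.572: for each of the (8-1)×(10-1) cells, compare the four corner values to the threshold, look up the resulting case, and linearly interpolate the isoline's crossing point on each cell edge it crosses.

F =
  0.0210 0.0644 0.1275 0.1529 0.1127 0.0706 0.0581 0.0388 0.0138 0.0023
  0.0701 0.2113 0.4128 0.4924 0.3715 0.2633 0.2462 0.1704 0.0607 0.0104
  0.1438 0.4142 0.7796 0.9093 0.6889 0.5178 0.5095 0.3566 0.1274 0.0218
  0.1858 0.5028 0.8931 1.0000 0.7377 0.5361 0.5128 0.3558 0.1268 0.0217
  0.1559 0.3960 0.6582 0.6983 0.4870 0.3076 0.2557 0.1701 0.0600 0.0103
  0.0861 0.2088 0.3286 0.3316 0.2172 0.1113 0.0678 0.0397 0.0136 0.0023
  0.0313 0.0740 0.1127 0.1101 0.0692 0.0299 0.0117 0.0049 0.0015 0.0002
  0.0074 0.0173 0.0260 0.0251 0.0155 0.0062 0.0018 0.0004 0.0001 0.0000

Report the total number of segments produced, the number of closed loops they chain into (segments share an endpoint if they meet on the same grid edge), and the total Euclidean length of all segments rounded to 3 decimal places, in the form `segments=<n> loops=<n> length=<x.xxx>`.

segments=12 loops=1 length=10.551

cell (1,1): code 0100 → (1.434,2.000)–(2.000,1.432)
cell (1,2): code 1100 → (1.191,3.000)–(1.434,2.000)
cell (1,3): code 1100 → (1.632,4.000)–(1.191,3.000)
cell (1,4): code 1000 → (2.000,4.683)–(1.632,4.000)
cell (2,1): code 0110 → (2.000,1.432)–(3.000,1.177)
cell (2,4): code 1001 → (3.000,4.822)–(2.000,4.683)
cell (3,1): code 0110 → (3.000,1.177)–(4.000,1.671)
cell (3,3): code 1011 → (4.000,3.598)–(3.661,4.000)
cell (3,4): code 0001 → (3.661,4.000)–(3.000,4.822)
cell (4,1): code 0010 → (4.000,1.671)–(4.262,2.000)
cell (4,2): code 0011 → (4.262,2.000)–(4.344,3.000)
cell (4,3): code 0001 → (4.344,3.000)–(4.000,3.598)
total: 12 segments, chained into 1 closed loop(s), length Σ = 10.551062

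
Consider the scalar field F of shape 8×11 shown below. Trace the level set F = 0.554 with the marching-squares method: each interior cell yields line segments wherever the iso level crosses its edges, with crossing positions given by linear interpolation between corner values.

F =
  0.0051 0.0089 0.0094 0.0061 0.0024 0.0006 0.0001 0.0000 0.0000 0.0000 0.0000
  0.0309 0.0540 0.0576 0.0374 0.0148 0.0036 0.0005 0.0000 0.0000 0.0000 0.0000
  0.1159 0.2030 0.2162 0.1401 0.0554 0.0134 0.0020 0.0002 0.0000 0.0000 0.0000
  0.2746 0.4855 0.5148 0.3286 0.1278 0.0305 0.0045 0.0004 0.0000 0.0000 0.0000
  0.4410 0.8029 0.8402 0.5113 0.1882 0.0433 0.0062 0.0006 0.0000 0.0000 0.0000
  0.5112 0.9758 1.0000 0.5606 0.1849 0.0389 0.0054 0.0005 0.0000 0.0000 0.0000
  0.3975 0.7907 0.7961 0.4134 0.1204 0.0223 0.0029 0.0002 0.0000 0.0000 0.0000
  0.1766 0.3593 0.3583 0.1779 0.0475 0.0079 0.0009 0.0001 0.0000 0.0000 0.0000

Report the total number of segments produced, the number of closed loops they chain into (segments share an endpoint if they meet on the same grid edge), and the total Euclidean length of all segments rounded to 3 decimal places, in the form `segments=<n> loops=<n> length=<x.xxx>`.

segments=12 loops=1 length=10.092

cell (3,0): code 0100 → (3.216,1.000)–(4.000,0.312)
cell (3,1): code 1100 → (3.120,2.000)–(3.216,1.000)
cell (3,2): code 1000 → (4.000,2.870)–(3.120,2.000)
cell (4,0): code 0110 → (4.000,0.312)–(5.000,0.092)
cell (4,2): code 1101 → (4.866,3.000)–(4.000,2.870)
cell (4,3): code 1000 → (5.000,3.018)–(4.866,3.000)
cell (5,0): code 0110 → (5.000,0.092)–(6.000,0.398)
cell (5,2): code 1011 → (6.000,2.633)–(5.045,3.000)
cell (5,3): code 0001 → (5.045,3.000)–(5.000,3.018)
cell (6,0): code 0010 → (6.000,0.398)–(6.549,1.000)
cell (6,1): code 0011 → (6.549,1.000)–(6.553,2.000)
cell (6,2): code 0001 → (6.553,2.000)–(6.000,2.633)
total: 12 segments, chained into 1 closed loop(s), length Σ = 10.091634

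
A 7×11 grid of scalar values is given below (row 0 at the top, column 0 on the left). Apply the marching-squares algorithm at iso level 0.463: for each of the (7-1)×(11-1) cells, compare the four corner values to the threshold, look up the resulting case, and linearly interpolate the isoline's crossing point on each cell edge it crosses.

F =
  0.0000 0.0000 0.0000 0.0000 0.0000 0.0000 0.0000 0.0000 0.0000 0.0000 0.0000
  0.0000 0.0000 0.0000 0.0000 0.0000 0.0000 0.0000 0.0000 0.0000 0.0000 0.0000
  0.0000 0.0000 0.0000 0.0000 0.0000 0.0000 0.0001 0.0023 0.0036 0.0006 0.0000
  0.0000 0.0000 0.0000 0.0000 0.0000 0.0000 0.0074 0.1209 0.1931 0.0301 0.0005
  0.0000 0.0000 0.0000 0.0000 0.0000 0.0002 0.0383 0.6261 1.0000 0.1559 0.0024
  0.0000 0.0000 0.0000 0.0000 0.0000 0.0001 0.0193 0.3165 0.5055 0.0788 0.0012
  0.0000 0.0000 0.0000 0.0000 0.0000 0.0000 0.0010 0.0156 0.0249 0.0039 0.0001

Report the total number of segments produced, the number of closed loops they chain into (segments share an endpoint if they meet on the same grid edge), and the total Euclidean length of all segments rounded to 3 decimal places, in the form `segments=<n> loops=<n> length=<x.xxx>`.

segments=8 loops=1 length=5.417

cell (3,6): code 0100 → (3.677,7.000)–(4.000,6.723)
cell (3,7): code 1100 → (3.334,8.000)–(3.677,7.000)
cell (3,8): code 1000 → (4.000,8.636)–(3.334,8.000)
cell (4,6): code 0010 → (4.000,6.723)–(4.527,7.000)
cell (4,7): code 0111 → (4.527,7.000)–(5.000,7.775)
cell (4,8): code 1001 → (5.000,8.100)–(4.000,8.636)
cell (5,7): code 0010 → (5.000,7.775)–(5.088,8.000)
cell (5,8): code 0001 → (5.088,8.000)–(5.000,8.100)
total: 8 segments, chained into 1 closed loop(s), length Σ = 5.416705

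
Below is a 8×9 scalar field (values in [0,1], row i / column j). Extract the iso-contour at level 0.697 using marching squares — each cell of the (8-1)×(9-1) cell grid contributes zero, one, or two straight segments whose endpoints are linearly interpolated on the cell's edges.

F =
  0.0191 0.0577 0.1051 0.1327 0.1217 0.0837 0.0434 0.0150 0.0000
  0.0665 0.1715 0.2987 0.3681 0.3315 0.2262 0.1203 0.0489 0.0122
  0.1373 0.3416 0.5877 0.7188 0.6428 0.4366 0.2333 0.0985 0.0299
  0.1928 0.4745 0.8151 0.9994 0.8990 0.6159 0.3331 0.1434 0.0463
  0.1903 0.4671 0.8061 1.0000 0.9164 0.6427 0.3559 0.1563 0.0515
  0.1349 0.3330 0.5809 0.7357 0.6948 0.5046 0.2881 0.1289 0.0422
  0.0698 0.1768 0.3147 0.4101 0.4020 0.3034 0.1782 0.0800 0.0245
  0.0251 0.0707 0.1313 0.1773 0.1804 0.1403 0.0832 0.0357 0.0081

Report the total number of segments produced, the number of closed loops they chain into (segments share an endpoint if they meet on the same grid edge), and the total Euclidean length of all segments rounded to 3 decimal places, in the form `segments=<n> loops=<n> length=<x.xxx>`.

cell (1,2): code 0100 → (1.938,3.000)–(2.000,2.834)
cell (1,3): code 1000 → (2.000,3.287)–(1.938,3.000)
cell (2,1): code 0100 → (2.481,2.000)–(3.000,1.653)
cell (2,2): code 1110 → (2.000,2.834)–(2.481,2.000)
cell (2,3): code 1101 → (2.212,4.000)–(2.000,3.287)
cell (2,4): code 1000 → (3.000,4.714)–(2.212,4.000)
cell (3,1): code 0110 → (3.000,1.653)–(4.000,1.678)
cell (3,4): code 1001 → (4.000,4.802)–(3.000,4.714)
cell (4,1): code 0010 → (4.000,1.678)–(4.484,2.000)
cell (4,2): code 0111 → (4.484,2.000)–(5.000,2.750)
cell (4,3): code 1011 → (5.000,3.946)–(4.990,4.000)
cell (4,4): code 0001 → (4.990,4.000)–(4.000,4.802)
cell (5,2): code 0010 → (5.000,2.750)–(5.119,3.000)
cell (5,3): code 0001 → (5.119,3.000)–(5.000,3.946)
total: 14 segments, chained into 1 closed loop(s), length Σ = 9.920036

segments=14 loops=1 length=9.920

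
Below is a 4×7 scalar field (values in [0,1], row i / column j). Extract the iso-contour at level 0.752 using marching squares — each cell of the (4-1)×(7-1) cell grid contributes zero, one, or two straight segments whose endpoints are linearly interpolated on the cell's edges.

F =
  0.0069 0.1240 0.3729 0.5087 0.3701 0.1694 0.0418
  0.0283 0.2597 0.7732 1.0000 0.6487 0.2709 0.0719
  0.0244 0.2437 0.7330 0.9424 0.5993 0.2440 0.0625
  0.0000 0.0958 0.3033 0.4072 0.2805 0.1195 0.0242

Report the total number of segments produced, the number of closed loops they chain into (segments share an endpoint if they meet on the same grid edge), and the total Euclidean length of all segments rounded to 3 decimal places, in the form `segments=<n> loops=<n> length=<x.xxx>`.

segments=8 loops=1 length=5.689

cell (0,1): code 0100 → (0.947,2.000)–(1.000,1.959)
cell (0,2): code 1100 → (0.495,3.000)–(0.947,2.000)
cell (0,3): code 1000 → (1.000,3.706)–(0.495,3.000)
cell (1,1): code 0010 → (1.000,1.959)–(1.527,2.000)
cell (1,2): code 0111 → (1.527,2.000)–(2.000,2.091)
cell (1,3): code 1001 → (2.000,3.555)–(1.000,3.706)
cell (2,2): code 0010 → (2.000,2.091)–(2.356,3.000)
cell (2,3): code 0001 → (2.356,3.000)–(2.000,3.555)
total: 8 segments, chained into 1 closed loop(s), length Σ = 5.689486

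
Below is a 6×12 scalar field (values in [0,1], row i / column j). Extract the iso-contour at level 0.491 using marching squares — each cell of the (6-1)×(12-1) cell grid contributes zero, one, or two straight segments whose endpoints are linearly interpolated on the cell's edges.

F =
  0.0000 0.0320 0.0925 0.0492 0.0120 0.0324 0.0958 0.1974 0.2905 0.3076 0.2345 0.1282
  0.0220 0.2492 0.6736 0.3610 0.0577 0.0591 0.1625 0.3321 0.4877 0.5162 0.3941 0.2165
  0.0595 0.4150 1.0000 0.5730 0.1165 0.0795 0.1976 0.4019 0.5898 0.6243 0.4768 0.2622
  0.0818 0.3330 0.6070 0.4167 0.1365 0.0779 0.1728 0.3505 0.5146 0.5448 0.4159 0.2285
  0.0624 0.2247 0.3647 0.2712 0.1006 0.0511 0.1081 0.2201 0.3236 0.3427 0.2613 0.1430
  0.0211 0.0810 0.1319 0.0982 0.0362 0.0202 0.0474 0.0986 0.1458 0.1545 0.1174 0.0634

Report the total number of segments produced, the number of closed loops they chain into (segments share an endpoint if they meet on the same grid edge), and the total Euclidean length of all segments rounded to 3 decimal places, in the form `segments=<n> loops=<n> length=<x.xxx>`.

cell (0,1): code 0100 → (0.686,2.000)–(1.000,1.570)
cell (0,2): code 1000 → (1.000,2.584)–(0.686,2.000)
cell (0,8): code 0100 → (0.879,9.000)–(1.000,8.116)
cell (0,9): code 1000 → (1.000,9.206)–(0.879,9.000)
cell (1,1): code 0110 → (1.000,1.570)–(2.000,1.130)
cell (1,2): code 1101 → (1.613,3.000)–(1.000,2.584)
cell (1,3): code 1000 → (2.000,3.180)–(1.613,3.000)
cell (1,7): code 0100 → (1.032,8.000)–(2.000,7.474)
cell (1,8): code 1110 → (1.000,8.116)–(1.032,8.000)
cell (1,9): code 1001 → (2.000,9.904)–(1.000,9.206)
cell (2,1): code 0110 → (2.000,1.130)–(3.000,1.577)
cell (2,2): code 1011 → (3.000,2.610)–(2.525,3.000)
cell (2,3): code 0001 → (2.525,3.000)–(2.000,3.180)
cell (2,7): code 0110 → (2.000,7.474)–(3.000,7.856)
cell (2,9): code 1001 → (3.000,9.417)–(2.000,9.904)
cell (3,1): code 0010 → (3.000,1.577)–(3.479,2.000)
cell (3,2): code 0001 → (3.479,2.000)–(3.000,2.610)
cell (3,7): code 0010 → (3.000,7.856)–(3.124,8.000)
cell (3,8): code 0011 → (3.124,8.000)–(3.266,9.000)
cell (3,9): code 0001 → (3.266,9.000)–(3.000,9.417)
total: 20 segments, chained into 2 closed loop(s), length Σ = 14.584498

segments=20 loops=2 length=14.584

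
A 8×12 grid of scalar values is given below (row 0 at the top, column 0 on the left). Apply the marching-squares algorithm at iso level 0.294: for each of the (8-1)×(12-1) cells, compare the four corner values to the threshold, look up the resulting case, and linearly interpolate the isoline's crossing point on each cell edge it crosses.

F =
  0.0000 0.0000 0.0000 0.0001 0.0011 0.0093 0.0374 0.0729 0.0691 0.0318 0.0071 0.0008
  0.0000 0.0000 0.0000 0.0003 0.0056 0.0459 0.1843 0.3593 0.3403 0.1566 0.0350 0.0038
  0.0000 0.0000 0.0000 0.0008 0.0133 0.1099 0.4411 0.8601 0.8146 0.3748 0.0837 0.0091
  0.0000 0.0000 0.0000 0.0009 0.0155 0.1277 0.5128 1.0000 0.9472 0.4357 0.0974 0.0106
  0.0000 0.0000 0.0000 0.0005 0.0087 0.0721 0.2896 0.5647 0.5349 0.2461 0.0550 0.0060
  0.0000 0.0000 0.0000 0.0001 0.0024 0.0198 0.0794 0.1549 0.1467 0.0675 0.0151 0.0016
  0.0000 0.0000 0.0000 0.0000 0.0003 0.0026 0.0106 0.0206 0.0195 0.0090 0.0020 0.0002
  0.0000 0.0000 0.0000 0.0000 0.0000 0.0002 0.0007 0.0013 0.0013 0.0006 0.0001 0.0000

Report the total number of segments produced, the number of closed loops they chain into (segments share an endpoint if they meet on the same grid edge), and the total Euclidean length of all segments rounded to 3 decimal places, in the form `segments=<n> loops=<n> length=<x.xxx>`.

cell (0,6): code 0100 → (0.772,7.000)–(1.000,6.627)
cell (0,7): code 1100 → (0.829,8.000)–(0.772,7.000)
cell (0,8): code 1000 → (1.000,8.252)–(0.829,8.000)
cell (1,5): code 0100 → (1.427,6.000)–(2.000,5.556)
cell (1,6): code 1110 → (1.000,6.627)–(1.427,6.000)
cell (1,8): code 1101 → (1.630,9.000)–(1.000,8.252)
cell (1,9): code 1000 → (2.000,9.278)–(1.630,9.000)
cell (2,5): code 0110 → (2.000,5.556)–(3.000,5.432)
cell (2,9): code 1001 → (3.000,9.419)–(2.000,9.278)
cell (3,5): code 0010 → (3.000,5.432)–(3.980,6.000)
cell (3,6): code 0111 → (3.980,6.000)–(4.000,6.016)
cell (3,8): code 1011 → (4.000,8.834)–(3.747,9.000)
cell (3,9): code 0001 → (3.747,9.000)–(3.000,9.419)
cell (4,6): code 0010 → (4.000,6.016)–(4.661,7.000)
cell (4,7): code 0011 → (4.661,7.000)–(4.621,8.000)
cell (4,8): code 0001 → (4.621,8.000)–(4.000,8.834)
total: 16 segments, chained into 1 closed loop(s), length Σ = 12.227855

segments=16 loops=1 length=12.228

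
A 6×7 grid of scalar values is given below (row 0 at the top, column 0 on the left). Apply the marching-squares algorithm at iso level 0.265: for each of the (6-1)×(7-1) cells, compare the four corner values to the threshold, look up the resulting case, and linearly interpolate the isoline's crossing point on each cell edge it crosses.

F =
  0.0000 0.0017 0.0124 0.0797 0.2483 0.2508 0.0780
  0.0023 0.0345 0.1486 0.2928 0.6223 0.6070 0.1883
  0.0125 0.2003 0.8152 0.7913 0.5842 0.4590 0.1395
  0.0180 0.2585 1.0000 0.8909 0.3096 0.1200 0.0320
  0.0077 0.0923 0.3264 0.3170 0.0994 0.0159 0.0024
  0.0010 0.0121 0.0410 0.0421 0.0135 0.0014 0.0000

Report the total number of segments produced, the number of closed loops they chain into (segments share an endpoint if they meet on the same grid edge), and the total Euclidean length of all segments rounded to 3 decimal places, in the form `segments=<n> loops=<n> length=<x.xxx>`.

cell (0,2): code 0100 → (0.870,3.000)–(1.000,2.807)
cell (0,3): code 1100 → (0.045,4.000)–(0.870,3.000)
cell (0,4): code 1100 → (0.040,5.000)–(0.045,4.000)
cell (0,5): code 1000 → (1.000,5.817)–(0.040,5.000)
cell (1,1): code 0100 → (1.175,2.000)–(2.000,1.105)
cell (1,2): code 1110 → (1.000,2.807)–(1.175,2.000)
cell (1,5): code 1001 → (2.000,5.607)–(1.000,5.817)
cell (2,1): code 0110 → (2.000,1.105)–(3.000,1.009)
cell (2,4): code 1011 → (3.000,4.235)–(2.572,5.000)
cell (2,5): code 0001 → (2.572,5.000)–(2.000,5.607)
cell (3,1): code 0110 → (3.000,1.009)–(4.000,1.738)
cell (3,3): code 1011 → (4.000,3.239)–(3.212,4.000)
cell (3,4): code 0001 → (3.212,4.000)–(3.000,4.235)
cell (4,1): code 0010 → (4.000,1.738)–(4.215,2.000)
cell (4,2): code 0011 → (4.215,2.000)–(4.189,3.000)
cell (4,3): code 0001 → (4.189,3.000)–(4.000,3.239)
total: 16 segments, chained into 1 closed loop(s), length Σ = 13.863880

segments=16 loops=1 length=13.864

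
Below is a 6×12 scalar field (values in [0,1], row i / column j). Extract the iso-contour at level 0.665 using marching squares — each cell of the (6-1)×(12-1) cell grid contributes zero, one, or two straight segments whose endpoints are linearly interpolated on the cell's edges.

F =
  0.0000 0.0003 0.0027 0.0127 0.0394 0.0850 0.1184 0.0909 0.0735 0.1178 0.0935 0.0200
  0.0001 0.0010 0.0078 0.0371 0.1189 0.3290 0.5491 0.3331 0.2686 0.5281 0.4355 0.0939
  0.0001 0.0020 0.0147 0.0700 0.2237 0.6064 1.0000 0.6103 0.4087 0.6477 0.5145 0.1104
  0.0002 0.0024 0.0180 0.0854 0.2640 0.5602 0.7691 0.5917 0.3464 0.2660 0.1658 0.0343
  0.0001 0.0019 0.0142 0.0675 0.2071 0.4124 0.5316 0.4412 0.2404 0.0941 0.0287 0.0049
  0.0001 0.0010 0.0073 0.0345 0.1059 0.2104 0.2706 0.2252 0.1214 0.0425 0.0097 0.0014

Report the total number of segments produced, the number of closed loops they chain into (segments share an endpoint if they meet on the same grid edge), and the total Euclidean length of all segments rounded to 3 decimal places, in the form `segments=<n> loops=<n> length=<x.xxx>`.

segments=6 loops=1 length=5.759

cell (1,5): code 0100 → (1.257,6.000)–(2.000,5.149)
cell (1,6): code 1000 → (2.000,6.860)–(1.257,6.000)
cell (2,5): code 0110 → (2.000,5.149)–(3.000,5.502)
cell (2,6): code 1001 → (3.000,6.587)–(2.000,6.860)
cell (3,5): code 0010 → (3.000,5.502)–(3.438,6.000)
cell (3,6): code 0001 → (3.438,6.000)–(3.000,6.587)
total: 6 segments, chained into 1 closed loop(s), length Σ = 5.759036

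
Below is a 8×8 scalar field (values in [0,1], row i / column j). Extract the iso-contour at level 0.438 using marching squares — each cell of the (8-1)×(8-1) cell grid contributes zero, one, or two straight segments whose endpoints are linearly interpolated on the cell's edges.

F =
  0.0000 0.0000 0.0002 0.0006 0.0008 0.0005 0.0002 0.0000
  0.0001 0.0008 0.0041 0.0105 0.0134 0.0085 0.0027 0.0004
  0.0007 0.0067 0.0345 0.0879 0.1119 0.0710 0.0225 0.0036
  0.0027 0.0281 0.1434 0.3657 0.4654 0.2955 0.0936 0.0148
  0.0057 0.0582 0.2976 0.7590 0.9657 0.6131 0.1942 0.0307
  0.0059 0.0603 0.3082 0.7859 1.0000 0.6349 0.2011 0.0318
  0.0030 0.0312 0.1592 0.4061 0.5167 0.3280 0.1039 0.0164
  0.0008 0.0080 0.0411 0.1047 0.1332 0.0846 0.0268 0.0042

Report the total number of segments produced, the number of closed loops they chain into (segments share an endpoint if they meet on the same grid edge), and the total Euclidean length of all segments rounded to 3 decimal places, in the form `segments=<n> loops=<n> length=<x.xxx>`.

cell (2,3): code 0100 → (2.922,4.000)–(3.000,3.725)
cell (2,4): code 1000 → (3.000,4.161)–(2.922,4.000)
cell (3,2): code 0100 → (3.184,3.000)–(4.000,2.304)
cell (3,3): code 1110 → (3.000,3.725)–(3.184,3.000)
cell (3,4): code 1101 → (3.449,5.000)–(3.000,4.161)
cell (3,5): code 1000 → (4.000,5.418)–(3.449,5.000)
cell (4,2): code 0110 → (4.000,2.304)–(5.000,2.272)
cell (4,5): code 1001 → (5.000,5.454)–(4.000,5.418)
cell (5,2): code 0010 → (5.000,2.272)–(5.916,3.000)
cell (5,3): code 0111 → (5.916,3.000)–(6.000,3.288)
cell (5,4): code 1011 → (6.000,4.417)–(5.642,5.000)
cell (5,5): code 0001 → (5.642,5.000)–(5.000,5.454)
cell (6,3): code 0010 → (6.000,3.288)–(6.205,4.000)
cell (6,4): code 0001 → (6.205,4.000)–(6.000,4.417)
total: 14 segments, chained into 1 closed loop(s), length Σ = 10.075531

segments=14 loops=1 length=10.076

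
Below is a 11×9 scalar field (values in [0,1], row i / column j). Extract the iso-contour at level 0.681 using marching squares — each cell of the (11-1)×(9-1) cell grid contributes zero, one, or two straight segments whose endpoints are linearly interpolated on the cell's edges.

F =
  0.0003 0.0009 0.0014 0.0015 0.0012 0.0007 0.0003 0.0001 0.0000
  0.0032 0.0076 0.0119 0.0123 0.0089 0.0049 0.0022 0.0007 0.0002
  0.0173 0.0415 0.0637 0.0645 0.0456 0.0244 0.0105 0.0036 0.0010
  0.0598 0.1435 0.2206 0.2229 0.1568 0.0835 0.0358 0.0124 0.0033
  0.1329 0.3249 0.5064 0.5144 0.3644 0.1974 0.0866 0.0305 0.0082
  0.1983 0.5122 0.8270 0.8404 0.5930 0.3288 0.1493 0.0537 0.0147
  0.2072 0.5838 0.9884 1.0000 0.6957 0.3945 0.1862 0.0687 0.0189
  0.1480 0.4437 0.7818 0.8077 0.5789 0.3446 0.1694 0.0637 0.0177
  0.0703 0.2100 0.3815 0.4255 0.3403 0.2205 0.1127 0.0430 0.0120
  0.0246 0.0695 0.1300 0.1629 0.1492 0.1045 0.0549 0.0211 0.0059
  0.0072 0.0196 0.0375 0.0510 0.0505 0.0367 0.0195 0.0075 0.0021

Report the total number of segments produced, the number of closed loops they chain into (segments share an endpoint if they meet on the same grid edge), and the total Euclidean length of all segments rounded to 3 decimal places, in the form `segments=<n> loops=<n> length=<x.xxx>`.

cell (4,1): code 0100 → (4.545,2.000)–(5.000,1.536)
cell (4,2): code 1100 → (4.511,3.000)–(4.545,2.000)
cell (4,3): code 1000 → (5.000,3.644)–(4.511,3.000)
cell (5,1): code 0110 → (5.000,1.536)–(6.000,1.240)
cell (5,3): code 1101 → (5.857,4.000)–(5.000,3.644)
cell (5,4): code 1000 → (6.000,4.049)–(5.857,4.000)
cell (6,1): code 0110 → (6.000,1.240)–(7.000,1.702)
cell (6,3): code 1011 → (7.000,3.554)–(6.126,4.000)
cell (6,4): code 0001 → (6.126,4.000)–(6.000,4.049)
cell (7,1): code 0010 → (7.000,1.702)–(7.252,2.000)
cell (7,2): code 0011 → (7.252,2.000)–(7.332,3.000)
cell (7,3): code 0001 → (7.332,3.000)–(7.000,3.554)
total: 12 segments, chained into 1 closed loop(s), length Σ = 8.837920

segments=12 loops=1 length=8.838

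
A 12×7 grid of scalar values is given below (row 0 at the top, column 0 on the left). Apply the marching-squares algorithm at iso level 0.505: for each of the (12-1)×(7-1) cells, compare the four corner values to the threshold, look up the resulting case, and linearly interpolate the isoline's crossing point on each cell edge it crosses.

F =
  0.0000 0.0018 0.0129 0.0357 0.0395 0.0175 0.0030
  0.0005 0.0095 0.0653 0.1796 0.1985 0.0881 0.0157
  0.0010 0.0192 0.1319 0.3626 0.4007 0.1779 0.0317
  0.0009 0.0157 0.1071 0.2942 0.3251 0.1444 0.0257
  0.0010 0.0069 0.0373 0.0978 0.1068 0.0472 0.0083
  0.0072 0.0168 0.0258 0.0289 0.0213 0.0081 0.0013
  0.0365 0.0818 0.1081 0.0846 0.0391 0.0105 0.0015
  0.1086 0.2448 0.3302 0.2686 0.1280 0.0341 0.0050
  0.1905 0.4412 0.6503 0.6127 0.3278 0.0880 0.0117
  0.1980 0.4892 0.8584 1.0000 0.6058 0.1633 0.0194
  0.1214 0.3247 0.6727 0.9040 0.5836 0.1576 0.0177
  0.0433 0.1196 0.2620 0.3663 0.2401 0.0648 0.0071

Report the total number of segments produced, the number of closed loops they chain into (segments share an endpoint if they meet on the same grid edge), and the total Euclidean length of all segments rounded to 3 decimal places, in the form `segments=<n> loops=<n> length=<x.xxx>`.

segments=12 loops=1 length=9.895

cell (7,1): code 0100 → (7.546,2.000)–(8.000,1.305)
cell (7,2): code 1100 → (7.687,3.000)–(7.546,2.000)
cell (7,3): code 1000 → (8.000,3.378)–(7.687,3.000)
cell (8,1): code 0110 → (8.000,1.305)–(9.000,1.043)
cell (8,3): code 1101 → (8.637,4.000)–(8.000,3.378)
cell (8,4): code 1000 → (9.000,4.228)–(8.637,4.000)
cell (9,1): code 0110 → (9.000,1.043)–(10.000,1.518)
cell (9,4): code 1001 → (10.000,4.185)–(9.000,4.228)
cell (10,1): code 0010 → (10.000,1.518)–(10.408,2.000)
cell (10,2): code 0011 → (10.408,2.000)–(10.742,3.000)
cell (10,3): code 0011 → (10.742,3.000)–(10.229,4.000)
cell (10,4): code 0001 → (10.229,4.000)–(10.000,4.185)
total: 12 segments, chained into 1 closed loop(s), length Σ = 9.895243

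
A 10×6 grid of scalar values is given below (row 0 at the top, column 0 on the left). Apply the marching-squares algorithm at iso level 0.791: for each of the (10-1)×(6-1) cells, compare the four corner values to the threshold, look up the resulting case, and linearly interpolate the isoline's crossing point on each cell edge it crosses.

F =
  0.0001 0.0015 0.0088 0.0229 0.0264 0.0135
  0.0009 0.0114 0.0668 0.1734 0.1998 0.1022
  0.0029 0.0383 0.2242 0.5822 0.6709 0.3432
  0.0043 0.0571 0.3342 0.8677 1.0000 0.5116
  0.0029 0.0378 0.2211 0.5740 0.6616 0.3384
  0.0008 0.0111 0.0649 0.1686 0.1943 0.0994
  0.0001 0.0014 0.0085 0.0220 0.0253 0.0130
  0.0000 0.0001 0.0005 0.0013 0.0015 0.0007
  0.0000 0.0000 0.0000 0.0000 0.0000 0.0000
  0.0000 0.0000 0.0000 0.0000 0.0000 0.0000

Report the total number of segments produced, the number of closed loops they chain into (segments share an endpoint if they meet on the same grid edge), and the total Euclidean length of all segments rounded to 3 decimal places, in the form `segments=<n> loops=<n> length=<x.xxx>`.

cell (2,2): code 0100 → (2.731,3.000)–(3.000,2.856)
cell (2,3): code 1100 → (2.365,4.000)–(2.731,3.000)
cell (2,4): code 1000 → (3.000,4.428)–(2.365,4.000)
cell (3,2): code 0010 → (3.000,2.856)–(3.261,3.000)
cell (3,3): code 0011 → (3.261,3.000)–(3.618,4.000)
cell (3,4): code 0001 → (3.618,4.000)–(3.000,4.428)
total: 6 segments, chained into 1 closed loop(s), length Σ = 4.246623

segments=6 loops=1 length=4.247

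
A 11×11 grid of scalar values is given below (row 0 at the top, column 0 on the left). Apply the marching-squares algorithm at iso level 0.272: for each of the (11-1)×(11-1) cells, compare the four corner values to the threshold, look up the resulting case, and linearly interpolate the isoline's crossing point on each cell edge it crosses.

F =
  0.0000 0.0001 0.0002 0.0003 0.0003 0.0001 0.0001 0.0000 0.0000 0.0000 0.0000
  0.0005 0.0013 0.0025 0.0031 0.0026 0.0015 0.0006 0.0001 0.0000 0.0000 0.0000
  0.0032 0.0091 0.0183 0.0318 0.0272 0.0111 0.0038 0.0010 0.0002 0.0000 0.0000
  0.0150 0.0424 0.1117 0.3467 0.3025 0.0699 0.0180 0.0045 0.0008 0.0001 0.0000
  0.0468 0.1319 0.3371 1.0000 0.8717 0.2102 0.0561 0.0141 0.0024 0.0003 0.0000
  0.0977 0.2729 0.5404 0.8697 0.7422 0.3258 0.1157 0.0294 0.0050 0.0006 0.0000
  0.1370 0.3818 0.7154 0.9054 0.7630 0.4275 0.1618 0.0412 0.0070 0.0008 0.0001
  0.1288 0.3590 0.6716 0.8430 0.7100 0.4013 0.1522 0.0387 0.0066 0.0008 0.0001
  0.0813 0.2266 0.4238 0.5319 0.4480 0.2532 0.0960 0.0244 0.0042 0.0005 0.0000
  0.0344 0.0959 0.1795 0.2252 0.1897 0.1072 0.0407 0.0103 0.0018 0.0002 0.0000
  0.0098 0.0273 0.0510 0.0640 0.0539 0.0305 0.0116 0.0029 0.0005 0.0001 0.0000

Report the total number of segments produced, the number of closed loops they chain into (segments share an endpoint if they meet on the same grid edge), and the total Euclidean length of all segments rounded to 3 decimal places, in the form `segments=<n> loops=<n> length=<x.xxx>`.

segments=22 loops=1 length=17.201

cell (2,2): code 0100 → (2.763,3.000)–(3.000,2.682)
cell (2,3): code 1100 → (2.889,4.000)–(2.763,3.000)
cell (2,4): code 1000 → (3.000,4.131)–(2.889,4.000)
cell (3,1): code 0100 → (3.711,2.000)–(4.000,1.683)
cell (3,2): code 1110 → (3.000,2.682)–(3.711,2.000)
cell (3,4): code 1001 → (4.000,4.907)–(3.000,4.131)
cell (4,0): code 0100 → (4.994,1.000)–(5.000,0.995)
cell (4,1): code 1110 → (4.000,1.683)–(4.994,1.000)
cell (4,4): code 1101 → (4.535,5.000)–(4.000,4.907)
cell (4,5): code 1000 → (5.000,5.256)–(4.535,5.000)
cell (5,0): code 0110 → (5.000,0.995)–(6.000,0.551)
cell (5,5): code 1001 → (6.000,5.585)–(5.000,5.256)
cell (6,0): code 0110 → (6.000,0.551)–(7.000,0.622)
cell (6,5): code 1001 → (7.000,5.519)–(6.000,5.585)
cell (7,0): code 0010 → (7.000,0.622)–(7.657,1.000)
cell (7,1): code 0111 → (7.657,1.000)–(8.000,1.230)
cell (7,4): code 1011 → (8.000,4.903)–(7.873,5.000)
cell (7,5): code 0001 → (7.873,5.000)–(7.000,5.519)
cell (8,1): code 0010 → (8.000,1.230)–(8.621,2.000)
cell (8,2): code 0011 → (8.621,2.000)–(8.847,3.000)
cell (8,3): code 0011 → (8.847,3.000)–(8.681,4.000)
cell (8,4): code 0001 → (8.681,4.000)–(8.000,4.903)
total: 22 segments, chained into 1 closed loop(s), length Σ = 17.201200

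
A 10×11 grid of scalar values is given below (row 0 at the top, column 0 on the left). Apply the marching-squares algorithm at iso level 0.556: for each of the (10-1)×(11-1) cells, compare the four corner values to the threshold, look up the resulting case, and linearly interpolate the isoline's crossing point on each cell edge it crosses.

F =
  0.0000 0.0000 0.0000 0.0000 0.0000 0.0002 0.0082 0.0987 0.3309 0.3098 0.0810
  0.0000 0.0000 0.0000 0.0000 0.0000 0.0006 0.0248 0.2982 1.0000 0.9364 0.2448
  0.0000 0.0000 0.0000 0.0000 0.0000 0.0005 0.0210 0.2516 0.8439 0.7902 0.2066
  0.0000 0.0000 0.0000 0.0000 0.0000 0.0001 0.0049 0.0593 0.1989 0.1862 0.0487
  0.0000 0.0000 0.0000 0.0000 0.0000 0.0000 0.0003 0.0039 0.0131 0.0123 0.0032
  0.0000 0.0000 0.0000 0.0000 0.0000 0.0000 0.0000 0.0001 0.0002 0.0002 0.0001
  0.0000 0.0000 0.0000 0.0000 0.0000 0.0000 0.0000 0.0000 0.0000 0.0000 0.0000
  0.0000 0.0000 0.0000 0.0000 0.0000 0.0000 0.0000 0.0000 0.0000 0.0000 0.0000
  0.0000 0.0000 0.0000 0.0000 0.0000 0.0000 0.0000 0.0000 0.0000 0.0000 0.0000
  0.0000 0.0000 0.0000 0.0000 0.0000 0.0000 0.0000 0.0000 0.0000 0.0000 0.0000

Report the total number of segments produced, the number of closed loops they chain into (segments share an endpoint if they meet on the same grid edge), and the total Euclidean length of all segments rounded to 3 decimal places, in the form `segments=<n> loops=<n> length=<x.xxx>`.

segments=8 loops=1 length=6.979

cell (0,7): code 0100 → (0.336,8.000)–(1.000,7.367)
cell (0,8): code 1100 → (0.393,9.000)–(0.336,8.000)
cell (0,9): code 1000 → (1.000,9.550)–(0.393,9.000)
cell (1,7): code 0110 → (1.000,7.367)–(2.000,7.514)
cell (1,9): code 1001 → (2.000,9.401)–(1.000,9.550)
cell (2,7): code 0010 → (2.000,7.514)–(2.446,8.000)
cell (2,8): code 0011 → (2.446,8.000)–(2.388,9.000)
cell (2,9): code 0001 → (2.388,9.000)–(2.000,9.401)
total: 8 segments, chained into 1 closed loop(s), length Σ = 6.978982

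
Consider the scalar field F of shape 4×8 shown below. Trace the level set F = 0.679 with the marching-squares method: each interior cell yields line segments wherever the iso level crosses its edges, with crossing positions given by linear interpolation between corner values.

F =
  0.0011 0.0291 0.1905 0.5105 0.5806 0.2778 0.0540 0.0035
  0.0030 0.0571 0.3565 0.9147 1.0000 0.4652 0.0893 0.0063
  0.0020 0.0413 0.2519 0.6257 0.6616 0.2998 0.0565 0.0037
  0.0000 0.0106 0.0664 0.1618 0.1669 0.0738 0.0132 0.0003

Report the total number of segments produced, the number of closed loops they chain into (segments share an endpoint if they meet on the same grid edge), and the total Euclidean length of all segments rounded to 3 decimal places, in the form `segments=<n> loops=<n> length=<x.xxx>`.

cell (0,2): code 0100 → (0.417,3.000)–(1.000,2.578)
cell (0,3): code 1100 → (0.235,4.000)–(0.417,3.000)
cell (0,4): code 1000 → (1.000,4.600)–(0.235,4.000)
cell (1,2): code 0010 → (1.000,2.578)–(1.816,3.000)
cell (1,3): code 0011 → (1.816,3.000)–(1.949,4.000)
cell (1,4): code 0001 → (1.949,4.000)–(1.000,4.600)
total: 6 segments, chained into 1 closed loop(s), length Σ = 5.758823

segments=6 loops=1 length=5.759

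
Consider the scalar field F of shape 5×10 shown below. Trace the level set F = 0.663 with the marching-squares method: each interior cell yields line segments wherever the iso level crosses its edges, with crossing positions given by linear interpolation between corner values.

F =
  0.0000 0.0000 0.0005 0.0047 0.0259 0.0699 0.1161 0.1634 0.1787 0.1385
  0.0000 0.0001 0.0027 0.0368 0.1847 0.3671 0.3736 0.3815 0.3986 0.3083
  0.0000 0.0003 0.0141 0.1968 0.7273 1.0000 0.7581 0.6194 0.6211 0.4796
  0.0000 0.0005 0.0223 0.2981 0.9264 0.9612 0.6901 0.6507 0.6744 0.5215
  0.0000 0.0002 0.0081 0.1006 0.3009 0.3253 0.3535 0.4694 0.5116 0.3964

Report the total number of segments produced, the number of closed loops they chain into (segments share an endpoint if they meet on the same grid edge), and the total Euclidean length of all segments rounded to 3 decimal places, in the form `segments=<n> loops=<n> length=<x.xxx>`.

segments=14 loops=2 length=9.766

cell (1,3): code 0100 → (1.881,4.000)–(2.000,3.879)
cell (1,4): code 1100 → (1.468,5.000)–(1.881,4.000)
cell (1,5): code 1100 → (1.753,6.000)–(1.468,5.000)
cell (1,6): code 1000 → (2.000,6.686)–(1.753,6.000)
cell (2,3): code 0110 → (2.000,3.879)–(3.000,3.581)
cell (2,6): code 1001 → (3.000,6.688)–(2.000,6.686)
cell (2,7): code 0100 → (2.786,8.000)–(3.000,7.519)
cell (2,8): code 1000 → (3.000,8.075)–(2.786,8.000)
cell (3,3): code 0010 → (3.000,3.581)–(3.421,4.000)
cell (3,4): code 0011 → (3.421,4.000)–(3.469,5.000)
cell (3,5): code 0011 → (3.469,5.000)–(3.081,6.000)
cell (3,6): code 0001 → (3.081,6.000)–(3.000,6.688)
cell (3,7): code 0010 → (3.000,7.519)–(3.070,8.000)
cell (3,8): code 0001 → (3.070,8.000)–(3.000,8.075)
total: 14 segments, chained into 2 closed loop(s), length Σ = 9.765978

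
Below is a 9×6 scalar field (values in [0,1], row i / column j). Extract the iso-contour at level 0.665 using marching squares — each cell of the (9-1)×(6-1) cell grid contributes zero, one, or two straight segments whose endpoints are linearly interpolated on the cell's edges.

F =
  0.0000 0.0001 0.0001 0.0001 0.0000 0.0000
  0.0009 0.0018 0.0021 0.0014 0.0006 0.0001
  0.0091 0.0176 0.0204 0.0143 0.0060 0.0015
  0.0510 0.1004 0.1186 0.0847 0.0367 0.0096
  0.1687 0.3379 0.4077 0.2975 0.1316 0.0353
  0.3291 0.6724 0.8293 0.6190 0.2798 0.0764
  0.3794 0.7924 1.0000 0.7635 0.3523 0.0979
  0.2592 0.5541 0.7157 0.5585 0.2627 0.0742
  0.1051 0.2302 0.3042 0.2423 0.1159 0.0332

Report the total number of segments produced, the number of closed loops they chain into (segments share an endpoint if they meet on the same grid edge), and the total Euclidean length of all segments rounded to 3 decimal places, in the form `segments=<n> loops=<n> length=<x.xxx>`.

segments=12 loops=1 length=7.638

cell (4,0): code 0100 → (4.978,1.000)–(5.000,0.978)
cell (4,1): code 1100 → (4.610,2.000)–(4.978,1.000)
cell (4,2): code 1000 → (5.000,2.781)–(4.610,2.000)
cell (5,0): code 0110 → (5.000,0.978)–(6.000,0.692)
cell (5,2): code 1101 → (5.318,3.000)–(5.000,2.781)
cell (5,3): code 1000 → (6.000,3.240)–(5.318,3.000)
cell (6,0): code 0010 → (6.000,0.692)–(6.535,1.000)
cell (6,1): code 0111 → (6.535,1.000)–(7.000,1.686)
cell (6,2): code 1011 → (7.000,2.323)–(6.480,3.000)
cell (6,3): code 0001 → (6.480,3.000)–(6.000,3.240)
cell (7,1): code 0010 → (7.000,1.686)–(7.123,2.000)
cell (7,2): code 0001 → (7.123,2.000)–(7.000,2.323)
total: 12 segments, chained into 1 closed loop(s), length Σ = 7.637843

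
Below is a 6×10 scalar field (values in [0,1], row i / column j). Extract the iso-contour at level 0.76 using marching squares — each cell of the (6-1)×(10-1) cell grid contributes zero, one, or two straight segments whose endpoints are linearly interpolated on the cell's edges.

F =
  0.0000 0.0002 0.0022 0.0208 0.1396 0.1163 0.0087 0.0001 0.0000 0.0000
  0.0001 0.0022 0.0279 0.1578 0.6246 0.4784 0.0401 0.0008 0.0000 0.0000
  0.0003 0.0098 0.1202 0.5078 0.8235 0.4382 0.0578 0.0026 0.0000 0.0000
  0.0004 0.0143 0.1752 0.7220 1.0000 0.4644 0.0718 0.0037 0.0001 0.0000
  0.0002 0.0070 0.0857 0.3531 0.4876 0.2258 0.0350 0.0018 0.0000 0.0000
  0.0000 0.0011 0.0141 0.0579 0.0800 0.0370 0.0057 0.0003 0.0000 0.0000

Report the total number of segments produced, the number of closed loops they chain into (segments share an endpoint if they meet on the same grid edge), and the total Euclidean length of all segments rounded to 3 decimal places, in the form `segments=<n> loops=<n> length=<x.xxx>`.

segments=6 loops=1 length=4.606

cell (1,3): code 0100 → (1.681,4.000)–(2.000,3.799)
cell (1,4): code 1000 → (2.000,4.165)–(1.681,4.000)
cell (2,3): code 0110 → (2.000,3.799)–(3.000,3.137)
cell (2,4): code 1001 → (3.000,4.448)–(2.000,4.165)
cell (3,3): code 0010 → (3.000,3.137)–(3.468,4.000)
cell (3,4): code 0001 → (3.468,4.000)–(3.000,4.448)
total: 6 segments, chained into 1 closed loop(s), length Σ = 4.605726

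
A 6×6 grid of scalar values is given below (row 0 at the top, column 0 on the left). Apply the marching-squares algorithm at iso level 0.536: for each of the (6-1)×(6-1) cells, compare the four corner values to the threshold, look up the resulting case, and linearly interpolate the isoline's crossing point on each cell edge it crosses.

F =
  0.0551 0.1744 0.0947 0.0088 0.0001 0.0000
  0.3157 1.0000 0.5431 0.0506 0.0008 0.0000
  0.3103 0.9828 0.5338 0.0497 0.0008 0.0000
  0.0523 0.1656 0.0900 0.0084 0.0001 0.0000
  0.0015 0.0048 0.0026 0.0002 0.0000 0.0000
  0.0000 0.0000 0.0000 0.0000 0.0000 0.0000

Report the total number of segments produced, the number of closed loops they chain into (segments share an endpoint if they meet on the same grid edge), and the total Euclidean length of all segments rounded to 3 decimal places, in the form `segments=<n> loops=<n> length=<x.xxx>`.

cell (0,0): code 0100 → (0.438,1.000)–(1.000,0.322)
cell (0,1): code 1100 → (0.984,2.000)–(0.438,1.000)
cell (0,2): code 1000 → (1.000,2.014)–(0.984,2.000)
cell (1,0): code 0110 → (1.000,0.322)–(2.000,0.336)
cell (1,1): code 1011 → (2.000,1.995)–(1.763,2.000)
cell (1,2): code 0001 → (1.763,2.000)–(1.000,2.014)
cell (2,0): code 0010 → (2.000,0.336)–(2.547,1.000)
cell (2,1): code 0001 → (2.547,1.000)–(2.000,1.995)
total: 8 segments, chained into 1 closed loop(s), length Σ = 6.037670

segments=8 loops=1 length=6.038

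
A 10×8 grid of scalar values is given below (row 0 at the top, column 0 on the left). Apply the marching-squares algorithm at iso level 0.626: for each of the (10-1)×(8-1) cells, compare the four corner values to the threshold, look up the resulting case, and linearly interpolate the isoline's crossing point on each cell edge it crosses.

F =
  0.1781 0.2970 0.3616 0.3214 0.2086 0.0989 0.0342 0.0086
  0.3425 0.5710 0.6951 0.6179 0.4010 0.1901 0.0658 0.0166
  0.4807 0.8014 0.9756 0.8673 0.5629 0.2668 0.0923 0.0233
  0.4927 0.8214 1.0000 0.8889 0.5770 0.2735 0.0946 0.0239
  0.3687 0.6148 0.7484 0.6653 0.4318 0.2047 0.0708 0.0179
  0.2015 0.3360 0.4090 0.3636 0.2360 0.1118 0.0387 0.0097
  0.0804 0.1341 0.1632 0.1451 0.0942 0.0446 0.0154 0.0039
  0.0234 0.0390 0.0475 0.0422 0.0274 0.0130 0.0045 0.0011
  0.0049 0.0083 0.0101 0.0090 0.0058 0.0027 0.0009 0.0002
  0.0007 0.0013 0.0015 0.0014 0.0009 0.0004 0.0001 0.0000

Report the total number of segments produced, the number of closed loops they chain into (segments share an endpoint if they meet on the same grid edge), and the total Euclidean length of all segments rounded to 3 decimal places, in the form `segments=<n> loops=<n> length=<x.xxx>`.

segments=14 loops=1 length=10.963

cell (0,1): code 0100 → (0.793,2.000)–(1.000,1.443)
cell (0,2): code 1000 → (1.000,2.895)–(0.793,2.000)
cell (1,0): code 0100 → (1.239,1.000)–(2.000,0.453)
cell (1,1): code 1110 → (1.000,1.443)–(1.239,1.000)
cell (1,2): code 1101 → (1.032,3.000)–(1.000,2.895)
cell (1,3): code 1000 → (2.000,3.793)–(1.032,3.000)
cell (2,0): code 0110 → (2.000,0.453)–(3.000,0.406)
cell (2,3): code 1001 → (3.000,3.843)–(2.000,3.793)
cell (3,0): code 0010 → (3.000,0.406)–(3.946,1.000)
cell (3,1): code 0111 → (3.946,1.000)–(4.000,1.084)
cell (3,3): code 1001 → (4.000,3.168)–(3.000,3.843)
cell (4,1): code 0010 → (4.000,1.084)–(4.361,2.000)
cell (4,2): code 0011 → (4.361,2.000)–(4.130,3.000)
cell (4,3): code 0001 → (4.130,3.000)–(4.000,3.168)
total: 14 segments, chained into 1 closed loop(s), length Σ = 10.963451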